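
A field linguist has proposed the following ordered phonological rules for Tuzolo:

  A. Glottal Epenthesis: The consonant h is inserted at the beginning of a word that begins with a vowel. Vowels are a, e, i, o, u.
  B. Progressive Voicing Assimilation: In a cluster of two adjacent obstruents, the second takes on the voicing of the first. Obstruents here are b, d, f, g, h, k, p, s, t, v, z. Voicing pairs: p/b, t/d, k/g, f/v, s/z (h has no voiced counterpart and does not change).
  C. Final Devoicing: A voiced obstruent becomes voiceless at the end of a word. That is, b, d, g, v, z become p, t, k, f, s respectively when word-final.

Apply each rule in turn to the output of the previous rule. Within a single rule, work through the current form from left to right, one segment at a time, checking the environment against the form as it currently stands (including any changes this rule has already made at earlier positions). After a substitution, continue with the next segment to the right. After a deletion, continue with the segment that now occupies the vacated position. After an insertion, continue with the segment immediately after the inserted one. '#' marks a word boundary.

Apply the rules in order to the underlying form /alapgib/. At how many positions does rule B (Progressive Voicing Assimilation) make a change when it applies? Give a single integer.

A Glottal Epenthesis: [alapgib] → [halapgib]
B Progressive Voicing Assimilation: [halapgib] → [halapkib]
C Final Devoicing: [halapkib] → [halapkip]
Rule B changed 1 position(s).

1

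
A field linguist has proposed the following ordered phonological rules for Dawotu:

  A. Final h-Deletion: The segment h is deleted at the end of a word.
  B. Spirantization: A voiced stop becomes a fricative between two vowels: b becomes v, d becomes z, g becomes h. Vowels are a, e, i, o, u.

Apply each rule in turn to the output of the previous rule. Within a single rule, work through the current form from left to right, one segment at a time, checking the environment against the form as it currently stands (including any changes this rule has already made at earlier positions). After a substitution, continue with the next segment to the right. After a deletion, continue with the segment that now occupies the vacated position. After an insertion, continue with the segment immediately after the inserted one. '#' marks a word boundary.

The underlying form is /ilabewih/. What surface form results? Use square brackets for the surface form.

[ilavewi]

A Final h-Deletion: [ilabewih] → [ilabewi]
B Spirantization: [ilabewi] → [ilavewi]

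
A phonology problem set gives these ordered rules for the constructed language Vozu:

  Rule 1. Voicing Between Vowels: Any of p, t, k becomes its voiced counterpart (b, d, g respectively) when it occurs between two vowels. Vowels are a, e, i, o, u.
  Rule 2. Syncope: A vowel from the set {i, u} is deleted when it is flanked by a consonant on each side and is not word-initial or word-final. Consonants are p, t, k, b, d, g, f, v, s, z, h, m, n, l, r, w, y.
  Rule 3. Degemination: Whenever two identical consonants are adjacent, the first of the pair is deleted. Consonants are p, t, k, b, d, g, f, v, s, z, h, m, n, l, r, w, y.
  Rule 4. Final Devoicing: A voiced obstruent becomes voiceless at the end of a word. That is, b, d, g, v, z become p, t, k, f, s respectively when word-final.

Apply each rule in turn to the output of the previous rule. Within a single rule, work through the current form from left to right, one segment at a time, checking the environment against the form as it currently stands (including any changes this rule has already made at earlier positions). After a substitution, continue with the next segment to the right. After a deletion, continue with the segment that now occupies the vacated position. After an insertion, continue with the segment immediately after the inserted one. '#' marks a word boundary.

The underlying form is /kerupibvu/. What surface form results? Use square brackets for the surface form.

Rule 1 Voicing Between Vowels: [kerupibvu] → [kerubibvu]
Rule 2 Syncope: [kerubibvu] → [kerbbvu]
Rule 3 Degemination: [kerbbvu] → [kerbvu]
Rule 4 Final Devoicing: no change — [kerbvu]

[kerbvu]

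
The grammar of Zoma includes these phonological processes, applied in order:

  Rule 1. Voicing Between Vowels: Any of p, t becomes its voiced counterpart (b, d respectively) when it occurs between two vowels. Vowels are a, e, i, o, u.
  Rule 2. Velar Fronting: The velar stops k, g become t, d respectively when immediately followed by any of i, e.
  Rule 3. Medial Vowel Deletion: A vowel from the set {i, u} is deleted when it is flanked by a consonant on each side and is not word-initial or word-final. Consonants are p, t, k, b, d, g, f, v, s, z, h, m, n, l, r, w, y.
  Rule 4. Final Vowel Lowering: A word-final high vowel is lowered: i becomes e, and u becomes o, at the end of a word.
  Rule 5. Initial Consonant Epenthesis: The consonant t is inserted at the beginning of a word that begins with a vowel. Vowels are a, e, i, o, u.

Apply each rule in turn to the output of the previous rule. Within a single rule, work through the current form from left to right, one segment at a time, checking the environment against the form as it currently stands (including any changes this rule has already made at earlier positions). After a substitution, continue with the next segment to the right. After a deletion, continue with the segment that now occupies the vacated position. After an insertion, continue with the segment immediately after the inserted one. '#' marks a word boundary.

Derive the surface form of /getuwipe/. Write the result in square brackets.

Rule 1 Voicing Between Vowels: [getuwipe] → [geduwibe]
Rule 2 Velar Fronting: [geduwibe] → [deduwibe]
Rule 3 Medial Vowel Deletion: [deduwibe] → [dedwbe]
Rule 4 Final Vowel Lowering: no change — [dedwbe]
Rule 5 Initial Consonant Epenthesis: no change — [dedwbe]

[dedwbe]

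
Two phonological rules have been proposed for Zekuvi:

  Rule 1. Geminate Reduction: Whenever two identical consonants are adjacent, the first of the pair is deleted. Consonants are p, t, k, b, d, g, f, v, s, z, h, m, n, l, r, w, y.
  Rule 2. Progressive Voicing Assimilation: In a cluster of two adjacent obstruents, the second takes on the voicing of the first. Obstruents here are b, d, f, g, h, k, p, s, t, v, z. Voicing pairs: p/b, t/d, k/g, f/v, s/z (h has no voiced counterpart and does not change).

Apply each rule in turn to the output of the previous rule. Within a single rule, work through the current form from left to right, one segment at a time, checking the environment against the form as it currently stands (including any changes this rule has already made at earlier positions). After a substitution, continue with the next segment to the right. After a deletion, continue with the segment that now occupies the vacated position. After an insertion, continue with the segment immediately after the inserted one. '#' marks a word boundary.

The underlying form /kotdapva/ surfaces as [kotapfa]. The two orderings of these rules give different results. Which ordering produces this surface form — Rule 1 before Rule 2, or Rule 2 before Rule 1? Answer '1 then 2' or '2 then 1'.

Order 1 then 2:
  1 Geminate Reduction: no change — [kotdapva]
  2 Progressive Voicing Assimilation: [kotdapva] → [kottapfa]
  result: [kottapfa]
Order 2 then 1:
  2 Progressive Voicing Assimilation: [kotdapva] → [kottapfa]
  1 Geminate Reduction: [kottapfa] → [kotapfa]
  result: [kotapfa]

2 then 1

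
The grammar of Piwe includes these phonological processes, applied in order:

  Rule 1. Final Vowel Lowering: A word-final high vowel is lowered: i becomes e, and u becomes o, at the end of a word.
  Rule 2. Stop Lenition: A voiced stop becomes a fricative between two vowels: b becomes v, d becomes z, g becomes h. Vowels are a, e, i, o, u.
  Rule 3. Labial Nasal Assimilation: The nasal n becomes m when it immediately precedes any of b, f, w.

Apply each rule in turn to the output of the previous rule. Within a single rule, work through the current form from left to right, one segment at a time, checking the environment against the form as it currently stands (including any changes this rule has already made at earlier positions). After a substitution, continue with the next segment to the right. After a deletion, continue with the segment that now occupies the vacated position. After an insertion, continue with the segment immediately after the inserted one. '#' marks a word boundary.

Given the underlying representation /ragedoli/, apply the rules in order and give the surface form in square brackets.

[rahezole]

Rule 1 Final Vowel Lowering: [ragedoli] → [ragedole]
Rule 2 Stop Lenition: [ragedole] → [rahezole]
Rule 3 Labial Nasal Assimilation: no change — [rahezole]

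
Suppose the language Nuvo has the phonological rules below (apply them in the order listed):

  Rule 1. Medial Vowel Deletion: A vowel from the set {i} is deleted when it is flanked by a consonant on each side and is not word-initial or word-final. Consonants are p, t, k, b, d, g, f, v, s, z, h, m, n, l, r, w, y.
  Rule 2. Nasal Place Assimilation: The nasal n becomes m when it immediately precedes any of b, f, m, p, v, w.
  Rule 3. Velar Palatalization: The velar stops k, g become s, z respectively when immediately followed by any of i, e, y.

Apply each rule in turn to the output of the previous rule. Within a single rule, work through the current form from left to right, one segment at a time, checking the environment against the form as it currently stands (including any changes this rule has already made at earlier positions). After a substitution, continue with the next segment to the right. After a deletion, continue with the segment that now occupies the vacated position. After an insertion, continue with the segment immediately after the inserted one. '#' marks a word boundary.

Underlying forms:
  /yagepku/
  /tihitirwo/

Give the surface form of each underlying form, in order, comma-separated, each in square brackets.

/yagepku/:
  Rule 1 Medial Vowel Deletion: no change — [yagepku]
  Rule 2 Nasal Place Assimilation: no change — [yagepku]
  Rule 3 Velar Palatalization: [yagepku] → [yazepku]
/tihitirwo/:
  Rule 1 Medial Vowel Deletion: [tihitirwo] → [thtrwo]
  Rule 2 Nasal Place Assimilation: no change — [thtrwo]
  Rule 3 Velar Palatalization: no change — [thtrwo]

[yazepku], [thtrwo]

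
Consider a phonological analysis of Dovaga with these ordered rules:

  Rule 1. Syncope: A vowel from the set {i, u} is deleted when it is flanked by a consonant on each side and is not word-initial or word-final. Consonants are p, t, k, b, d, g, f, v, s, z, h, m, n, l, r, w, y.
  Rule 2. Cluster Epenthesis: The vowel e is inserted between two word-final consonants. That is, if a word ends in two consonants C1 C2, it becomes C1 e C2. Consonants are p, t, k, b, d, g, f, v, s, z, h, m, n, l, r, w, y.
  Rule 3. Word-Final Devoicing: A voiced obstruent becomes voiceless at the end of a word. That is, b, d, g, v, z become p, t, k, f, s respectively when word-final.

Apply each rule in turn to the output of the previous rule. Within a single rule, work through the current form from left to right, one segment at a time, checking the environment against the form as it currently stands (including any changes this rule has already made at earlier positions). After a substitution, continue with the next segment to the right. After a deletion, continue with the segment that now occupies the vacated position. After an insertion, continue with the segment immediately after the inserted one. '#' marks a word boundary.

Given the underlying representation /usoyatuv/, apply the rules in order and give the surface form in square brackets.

Rule 1 Syncope: [usoyatuv] → [usoyatv]
Rule 2 Cluster Epenthesis: [usoyatv] → [usoyatev]
Rule 3 Word-Final Devoicing: [usoyatev] → [usoyatef]

[usoyatef]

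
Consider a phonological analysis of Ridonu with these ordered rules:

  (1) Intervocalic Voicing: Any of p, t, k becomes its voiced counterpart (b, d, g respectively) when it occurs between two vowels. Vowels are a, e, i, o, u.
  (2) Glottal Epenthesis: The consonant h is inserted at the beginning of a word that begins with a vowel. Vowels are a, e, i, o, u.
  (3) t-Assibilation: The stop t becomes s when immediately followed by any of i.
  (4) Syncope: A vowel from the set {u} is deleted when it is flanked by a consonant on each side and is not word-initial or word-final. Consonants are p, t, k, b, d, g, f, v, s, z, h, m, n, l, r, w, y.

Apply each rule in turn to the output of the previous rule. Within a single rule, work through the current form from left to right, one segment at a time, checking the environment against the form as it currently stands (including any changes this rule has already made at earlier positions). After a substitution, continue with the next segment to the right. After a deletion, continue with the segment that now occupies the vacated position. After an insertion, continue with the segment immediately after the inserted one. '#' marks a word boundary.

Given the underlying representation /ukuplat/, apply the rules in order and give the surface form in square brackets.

(1) Intervocalic Voicing: [ukuplat] → [uguplat]
(2) Glottal Epenthesis: [uguplat] → [huguplat]
(3) t-Assibilation: no change — [huguplat]
(4) Syncope: [huguplat] → [hgplat]

[hgplat]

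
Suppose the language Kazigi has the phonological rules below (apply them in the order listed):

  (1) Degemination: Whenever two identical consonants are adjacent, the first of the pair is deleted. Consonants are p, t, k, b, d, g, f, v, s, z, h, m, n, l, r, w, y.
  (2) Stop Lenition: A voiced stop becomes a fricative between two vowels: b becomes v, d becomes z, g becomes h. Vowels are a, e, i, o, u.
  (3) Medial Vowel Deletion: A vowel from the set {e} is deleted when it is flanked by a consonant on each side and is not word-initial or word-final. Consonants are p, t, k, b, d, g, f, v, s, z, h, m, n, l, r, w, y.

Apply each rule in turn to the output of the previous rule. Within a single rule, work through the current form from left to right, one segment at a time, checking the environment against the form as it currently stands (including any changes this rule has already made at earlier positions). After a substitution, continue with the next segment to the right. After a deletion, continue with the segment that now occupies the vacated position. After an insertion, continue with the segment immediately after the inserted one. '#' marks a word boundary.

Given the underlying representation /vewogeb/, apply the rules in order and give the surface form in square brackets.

[vwohb]

(1) Degemination: no change — [vewogeb]
(2) Stop Lenition: [vewogeb] → [vewoheb]
(3) Medial Vowel Deletion: [vewoheb] → [vwohb]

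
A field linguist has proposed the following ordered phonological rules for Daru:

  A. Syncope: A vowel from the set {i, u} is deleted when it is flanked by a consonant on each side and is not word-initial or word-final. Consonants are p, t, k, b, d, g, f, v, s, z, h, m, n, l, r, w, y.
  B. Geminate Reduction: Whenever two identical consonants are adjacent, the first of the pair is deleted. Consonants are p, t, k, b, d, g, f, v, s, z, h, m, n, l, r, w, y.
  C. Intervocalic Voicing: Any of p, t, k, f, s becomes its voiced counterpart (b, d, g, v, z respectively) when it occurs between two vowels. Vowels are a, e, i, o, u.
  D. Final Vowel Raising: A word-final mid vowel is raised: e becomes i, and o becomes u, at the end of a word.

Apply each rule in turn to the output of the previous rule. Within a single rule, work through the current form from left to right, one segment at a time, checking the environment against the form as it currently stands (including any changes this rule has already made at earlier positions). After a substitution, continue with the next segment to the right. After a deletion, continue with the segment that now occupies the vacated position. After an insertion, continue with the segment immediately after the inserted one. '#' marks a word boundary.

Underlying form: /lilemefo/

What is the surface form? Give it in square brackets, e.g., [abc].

A Syncope: [lilemefo] → [llemefo]
B Geminate Reduction: [llemefo] → [lemefo]
C Intervocalic Voicing: [lemefo] → [lemevo]
D Final Vowel Raising: [lemevo] → [lemevu]

[lemevu]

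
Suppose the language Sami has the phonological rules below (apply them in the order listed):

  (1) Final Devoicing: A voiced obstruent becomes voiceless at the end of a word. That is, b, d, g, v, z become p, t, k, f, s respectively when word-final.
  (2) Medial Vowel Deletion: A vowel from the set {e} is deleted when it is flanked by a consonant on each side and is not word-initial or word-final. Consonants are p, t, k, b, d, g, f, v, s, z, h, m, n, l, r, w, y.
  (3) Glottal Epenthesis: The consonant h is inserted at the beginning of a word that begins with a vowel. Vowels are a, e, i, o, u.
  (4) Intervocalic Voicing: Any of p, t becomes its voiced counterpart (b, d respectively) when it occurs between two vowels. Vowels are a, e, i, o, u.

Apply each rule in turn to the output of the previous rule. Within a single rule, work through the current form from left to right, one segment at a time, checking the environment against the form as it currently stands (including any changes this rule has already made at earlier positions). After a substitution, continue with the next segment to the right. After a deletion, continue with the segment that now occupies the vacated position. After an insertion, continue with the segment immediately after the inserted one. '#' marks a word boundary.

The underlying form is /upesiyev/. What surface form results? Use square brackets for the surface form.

[hupsiyf]

(1) Final Devoicing: [upesiyev] → [upesiyef]
(2) Medial Vowel Deletion: [upesiyef] → [upsiyf]
(3) Glottal Epenthesis: [upsiyf] → [hupsiyf]
(4) Intervocalic Voicing: no change — [hupsiyf]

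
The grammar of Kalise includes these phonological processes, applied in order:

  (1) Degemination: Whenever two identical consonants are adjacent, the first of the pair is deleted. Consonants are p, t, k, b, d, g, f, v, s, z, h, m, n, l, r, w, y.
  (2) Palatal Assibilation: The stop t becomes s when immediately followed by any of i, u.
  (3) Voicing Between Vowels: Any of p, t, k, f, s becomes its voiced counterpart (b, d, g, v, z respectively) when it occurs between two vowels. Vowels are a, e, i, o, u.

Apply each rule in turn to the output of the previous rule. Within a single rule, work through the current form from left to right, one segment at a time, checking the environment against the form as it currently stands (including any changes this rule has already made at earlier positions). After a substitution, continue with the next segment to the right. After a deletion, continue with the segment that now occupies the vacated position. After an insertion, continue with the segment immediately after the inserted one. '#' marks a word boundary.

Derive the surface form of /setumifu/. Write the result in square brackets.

(1) Degemination: no change — [setumifu]
(2) Palatal Assibilation: [setumifu] → [sesumifu]
(3) Voicing Between Vowels: [sesumifu] → [sezumivu]

[sezumivu]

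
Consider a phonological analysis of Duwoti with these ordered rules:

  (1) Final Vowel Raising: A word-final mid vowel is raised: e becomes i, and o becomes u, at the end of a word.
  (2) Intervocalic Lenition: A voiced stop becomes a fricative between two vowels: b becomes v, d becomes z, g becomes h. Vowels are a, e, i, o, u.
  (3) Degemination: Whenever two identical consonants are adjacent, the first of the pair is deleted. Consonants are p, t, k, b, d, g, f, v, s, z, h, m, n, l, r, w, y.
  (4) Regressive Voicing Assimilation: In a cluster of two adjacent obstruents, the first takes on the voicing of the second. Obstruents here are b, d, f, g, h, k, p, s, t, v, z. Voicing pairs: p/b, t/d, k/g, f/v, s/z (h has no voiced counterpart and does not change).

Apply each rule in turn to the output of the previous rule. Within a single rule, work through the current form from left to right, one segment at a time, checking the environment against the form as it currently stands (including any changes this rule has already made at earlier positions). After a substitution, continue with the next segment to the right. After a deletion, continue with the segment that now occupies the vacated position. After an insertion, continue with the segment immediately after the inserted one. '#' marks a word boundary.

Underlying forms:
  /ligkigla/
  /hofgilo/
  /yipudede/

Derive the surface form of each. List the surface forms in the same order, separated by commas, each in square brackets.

[likkigla], [hovgilu], [yipuzezi]

/ligkigla/:
  (1) Final Vowel Raising: no change — [ligkigla]
  (2) Intervocalic Lenition: no change — [ligkigla]
  (3) Degemination: no change — [ligkigla]
  (4) Regressive Voicing Assimilation: [ligkigla] → [likkigla]
/hofgilo/:
  (1) Final Vowel Raising: [hofgilo] → [hofgilu]
  (2) Intervocalic Lenition: no change — [hofgilu]
  (3) Degemination: no change — [hofgilu]
  (4) Regressive Voicing Assimilation: [hofgilu] → [hovgilu]
/yipudede/:
  (1) Final Vowel Raising: [yipudede] → [yipudedi]
  (2) Intervocalic Lenition: [yipudedi] → [yipuzezi]
  (3) Degemination: no change — [yipuzezi]
  (4) Regressive Voicing Assimilation: no change — [yipuzezi]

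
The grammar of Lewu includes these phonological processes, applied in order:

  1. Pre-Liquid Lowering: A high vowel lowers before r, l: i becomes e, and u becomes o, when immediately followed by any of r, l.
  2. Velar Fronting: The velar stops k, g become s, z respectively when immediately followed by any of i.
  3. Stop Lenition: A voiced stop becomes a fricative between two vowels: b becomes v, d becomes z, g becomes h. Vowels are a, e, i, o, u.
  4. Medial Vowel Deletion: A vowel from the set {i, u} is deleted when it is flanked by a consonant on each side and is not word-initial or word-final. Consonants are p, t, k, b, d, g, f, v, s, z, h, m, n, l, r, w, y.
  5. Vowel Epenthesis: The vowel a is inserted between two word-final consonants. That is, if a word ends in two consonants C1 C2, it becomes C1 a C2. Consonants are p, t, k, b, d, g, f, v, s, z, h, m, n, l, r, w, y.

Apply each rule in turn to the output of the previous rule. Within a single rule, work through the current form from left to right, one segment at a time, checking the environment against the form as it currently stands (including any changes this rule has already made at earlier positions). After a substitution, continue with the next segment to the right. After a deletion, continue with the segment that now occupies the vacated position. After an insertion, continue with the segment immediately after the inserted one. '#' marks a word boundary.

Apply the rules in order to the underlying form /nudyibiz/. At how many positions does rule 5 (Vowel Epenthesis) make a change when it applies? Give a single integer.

1 Pre-Liquid Lowering: no change — [nudyibiz]
2 Velar Fronting: no change — [nudyibiz]
3 Stop Lenition: [nudyibiz] → [nudyiviz]
4 Medial Vowel Deletion: [nudyiviz] → [ndyvz]
5 Vowel Epenthesis: [ndyvz] → [ndyvaz]
Rule 5 changed 1 position(s).

1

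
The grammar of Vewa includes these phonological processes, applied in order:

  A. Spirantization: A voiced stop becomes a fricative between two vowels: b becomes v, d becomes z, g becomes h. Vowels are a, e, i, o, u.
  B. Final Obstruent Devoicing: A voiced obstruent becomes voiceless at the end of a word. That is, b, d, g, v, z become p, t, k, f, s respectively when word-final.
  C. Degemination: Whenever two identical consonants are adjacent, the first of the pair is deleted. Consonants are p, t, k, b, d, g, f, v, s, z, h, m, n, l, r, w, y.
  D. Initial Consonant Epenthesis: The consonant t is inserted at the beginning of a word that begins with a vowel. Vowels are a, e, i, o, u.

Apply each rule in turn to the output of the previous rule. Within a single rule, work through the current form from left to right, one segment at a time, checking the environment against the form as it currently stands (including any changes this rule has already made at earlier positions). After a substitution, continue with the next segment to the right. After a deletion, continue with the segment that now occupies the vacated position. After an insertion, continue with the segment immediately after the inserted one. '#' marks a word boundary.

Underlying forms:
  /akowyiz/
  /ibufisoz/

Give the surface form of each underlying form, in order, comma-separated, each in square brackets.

/akowyiz/:
  A Spirantization: no change — [akowyiz]
  B Final Obstruent Devoicing: [akowyiz] → [akowyis]
  C Degemination: no change — [akowyis]
  D Initial Consonant Epenthesis: [akowyis] → [takowyis]
/ibufisoz/:
  A Spirantization: [ibufisoz] → [ivufisoz]
  B Final Obstruent Devoicing: [ivufisoz] → [ivufisos]
  C Degemination: no change — [ivufisos]
  D Initial Consonant Epenthesis: [ivufisos] → [tivufisos]

[takowyis], [tivufisos]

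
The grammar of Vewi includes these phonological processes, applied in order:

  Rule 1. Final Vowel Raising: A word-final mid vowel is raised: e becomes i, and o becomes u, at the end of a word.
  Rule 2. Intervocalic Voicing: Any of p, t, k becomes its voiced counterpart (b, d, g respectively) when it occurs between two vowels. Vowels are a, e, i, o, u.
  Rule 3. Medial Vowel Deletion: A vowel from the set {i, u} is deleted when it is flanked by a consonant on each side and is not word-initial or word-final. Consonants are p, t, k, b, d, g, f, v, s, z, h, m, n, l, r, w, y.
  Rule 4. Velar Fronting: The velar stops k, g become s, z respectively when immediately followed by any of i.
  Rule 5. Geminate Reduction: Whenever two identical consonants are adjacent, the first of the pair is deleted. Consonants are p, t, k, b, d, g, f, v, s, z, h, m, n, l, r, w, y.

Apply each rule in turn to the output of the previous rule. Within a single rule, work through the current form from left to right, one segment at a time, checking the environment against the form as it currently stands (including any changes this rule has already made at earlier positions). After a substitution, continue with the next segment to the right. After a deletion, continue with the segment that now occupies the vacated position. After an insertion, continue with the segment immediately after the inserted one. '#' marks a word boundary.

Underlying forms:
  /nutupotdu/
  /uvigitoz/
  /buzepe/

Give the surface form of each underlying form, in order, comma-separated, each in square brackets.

/nutupotdu/:
  Rule 1 Final Vowel Raising: no change — [nutupotdu]
  Rule 2 Intervocalic Voicing: [nutupotdu] → [nudubotdu]
  Rule 3 Medial Vowel Deletion: [nudubotdu] → [ndbotdu]
  Rule 4 Velar Fronting: no change — [ndbotdu]
  Rule 5 Geminate Reduction: no change — [ndbotdu]
/uvigitoz/:
  Rule 1 Final Vowel Raising: no change — [uvigitoz]
  Rule 2 Intervocalic Voicing: [uvigitoz] → [uvigidoz]
  Rule 3 Medial Vowel Deletion: [uvigidoz] → [uvgdoz]
  Rule 4 Velar Fronting: no change — [uvgdoz]
  Rule 5 Geminate Reduction: no change — [uvgdoz]
/buzepe/:
  Rule 1 Final Vowel Raising: [buzepe] → [buzepi]
  Rule 2 Intervocalic Voicing: [buzepi] → [buzebi]
  Rule 3 Medial Vowel Deletion: [buzebi] → [bzebi]
  Rule 4 Velar Fronting: no change — [bzebi]
  Rule 5 Geminate Reduction: no change — [bzebi]

[ndbotdu], [uvgdoz], [bzebi]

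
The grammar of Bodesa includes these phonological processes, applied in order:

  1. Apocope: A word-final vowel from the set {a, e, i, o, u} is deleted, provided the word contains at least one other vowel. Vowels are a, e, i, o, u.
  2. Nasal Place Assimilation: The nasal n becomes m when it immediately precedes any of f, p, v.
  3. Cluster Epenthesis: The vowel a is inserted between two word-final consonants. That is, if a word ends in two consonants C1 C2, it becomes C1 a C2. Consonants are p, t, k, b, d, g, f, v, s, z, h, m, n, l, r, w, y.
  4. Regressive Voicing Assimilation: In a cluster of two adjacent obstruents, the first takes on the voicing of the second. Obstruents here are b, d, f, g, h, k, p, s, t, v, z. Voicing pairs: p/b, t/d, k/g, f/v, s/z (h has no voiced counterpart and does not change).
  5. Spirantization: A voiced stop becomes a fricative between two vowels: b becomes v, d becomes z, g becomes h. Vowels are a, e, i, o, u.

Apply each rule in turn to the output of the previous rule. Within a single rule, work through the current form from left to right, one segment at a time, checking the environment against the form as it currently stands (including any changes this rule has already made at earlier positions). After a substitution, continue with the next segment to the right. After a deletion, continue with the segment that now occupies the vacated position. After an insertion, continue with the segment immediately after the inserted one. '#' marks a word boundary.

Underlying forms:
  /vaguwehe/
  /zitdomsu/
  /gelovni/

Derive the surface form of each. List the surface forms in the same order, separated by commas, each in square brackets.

[vahuweh], [ziddomas], [gelovan]

/vaguwehe/:
  1 Apocope: [vaguwehe] → [vaguweh]
  2 Nasal Place Assimilation: no change — [vaguweh]
  3 Cluster Epenthesis: no change — [vaguweh]
  4 Regressive Voicing Assimilation: no change — [vaguweh]
  5 Spirantization: [vaguweh] → [vahuweh]
/zitdomsu/:
  1 Apocope: [zitdomsu] → [zitdoms]
  2 Nasal Place Assimilation: no change — [zitdoms]
  3 Cluster Epenthesis: [zitdoms] → [zitdomas]
  4 Regressive Voicing Assimilation: [zitdomas] → [ziddomas]
  5 Spirantization: no change — [ziddomas]
/gelovni/:
  1 Apocope: [gelovni] → [gelovn]
  2 Nasal Place Assimilation: no change — [gelovn]
  3 Cluster Epenthesis: [gelovn] → [gelovan]
  4 Regressive Voicing Assimilation: no change — [gelovan]
  5 Spirantization: no change — [gelovan]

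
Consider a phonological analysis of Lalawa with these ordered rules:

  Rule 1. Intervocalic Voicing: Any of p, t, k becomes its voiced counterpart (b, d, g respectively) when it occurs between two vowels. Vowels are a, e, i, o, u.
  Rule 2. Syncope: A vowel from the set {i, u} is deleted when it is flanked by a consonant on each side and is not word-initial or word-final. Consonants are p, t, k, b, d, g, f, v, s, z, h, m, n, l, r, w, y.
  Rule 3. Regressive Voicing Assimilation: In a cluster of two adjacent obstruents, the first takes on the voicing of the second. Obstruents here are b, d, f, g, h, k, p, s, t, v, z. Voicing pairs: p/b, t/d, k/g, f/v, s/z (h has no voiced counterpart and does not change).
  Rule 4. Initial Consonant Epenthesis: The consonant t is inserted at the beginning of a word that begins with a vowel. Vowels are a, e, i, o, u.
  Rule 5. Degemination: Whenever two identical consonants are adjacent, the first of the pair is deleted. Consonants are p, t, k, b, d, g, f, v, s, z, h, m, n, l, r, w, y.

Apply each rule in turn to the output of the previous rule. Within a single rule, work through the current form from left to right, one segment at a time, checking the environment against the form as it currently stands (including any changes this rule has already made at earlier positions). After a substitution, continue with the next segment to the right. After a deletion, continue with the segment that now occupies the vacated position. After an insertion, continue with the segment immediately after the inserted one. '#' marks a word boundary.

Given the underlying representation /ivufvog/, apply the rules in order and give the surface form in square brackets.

[tifvog]

Rule 1 Intervocalic Voicing: no change — [ivufvog]
Rule 2 Syncope: [ivufvog] → [ivfvog]
Rule 3 Regressive Voicing Assimilation: [ivfvog] → [ifvvog]
Rule 4 Initial Consonant Epenthesis: [ifvvog] → [tifvvog]
Rule 5 Degemination: [tifvvog] → [tifvog]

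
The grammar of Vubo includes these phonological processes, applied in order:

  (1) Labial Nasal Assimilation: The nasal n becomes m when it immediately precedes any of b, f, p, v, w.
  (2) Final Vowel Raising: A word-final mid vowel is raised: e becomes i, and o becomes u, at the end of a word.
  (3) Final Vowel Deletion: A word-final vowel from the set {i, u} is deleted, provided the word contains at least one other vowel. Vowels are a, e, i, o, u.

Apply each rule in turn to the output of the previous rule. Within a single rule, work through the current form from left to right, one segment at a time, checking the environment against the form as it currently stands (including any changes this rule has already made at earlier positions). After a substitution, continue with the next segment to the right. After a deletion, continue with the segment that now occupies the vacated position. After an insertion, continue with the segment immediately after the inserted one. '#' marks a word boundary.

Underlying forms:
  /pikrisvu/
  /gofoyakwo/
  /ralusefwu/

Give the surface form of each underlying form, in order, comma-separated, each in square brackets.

/pikrisvu/:
  (1) Labial Nasal Assimilation: no change — [pikrisvu]
  (2) Final Vowel Raising: no change — [pikrisvu]
  (3) Final Vowel Deletion: [pikrisvu] → [pikrisv]
/gofoyakwo/:
  (1) Labial Nasal Assimilation: no change — [gofoyakwo]
  (2) Final Vowel Raising: [gofoyakwo] → [gofoyakwu]
  (3) Final Vowel Deletion: [gofoyakwu] → [gofoyakw]
/ralusefwu/:
  (1) Labial Nasal Assimilation: no change — [ralusefwu]
  (2) Final Vowel Raising: no change — [ralusefwu]
  (3) Final Vowel Deletion: [ralusefwu] → [ralusefw]

[pikrisv], [gofoyakw], [ralusefw]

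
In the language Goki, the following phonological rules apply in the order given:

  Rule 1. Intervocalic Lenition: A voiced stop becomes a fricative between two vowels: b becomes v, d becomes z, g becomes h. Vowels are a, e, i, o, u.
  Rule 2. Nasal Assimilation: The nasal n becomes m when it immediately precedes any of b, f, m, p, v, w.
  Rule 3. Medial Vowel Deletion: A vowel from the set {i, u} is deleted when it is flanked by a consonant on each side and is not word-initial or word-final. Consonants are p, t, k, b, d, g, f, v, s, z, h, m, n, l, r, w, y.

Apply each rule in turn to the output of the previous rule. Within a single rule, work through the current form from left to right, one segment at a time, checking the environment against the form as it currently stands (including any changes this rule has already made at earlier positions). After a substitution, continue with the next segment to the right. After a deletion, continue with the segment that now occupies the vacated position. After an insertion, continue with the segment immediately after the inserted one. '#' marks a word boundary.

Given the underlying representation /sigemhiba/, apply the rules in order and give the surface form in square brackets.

Rule 1 Intervocalic Lenition: [sigemhiba] → [sihemhiva]
Rule 2 Nasal Assimilation: no change — [sihemhiva]
Rule 3 Medial Vowel Deletion: [sihemhiva] → [shemhva]

[shemhva]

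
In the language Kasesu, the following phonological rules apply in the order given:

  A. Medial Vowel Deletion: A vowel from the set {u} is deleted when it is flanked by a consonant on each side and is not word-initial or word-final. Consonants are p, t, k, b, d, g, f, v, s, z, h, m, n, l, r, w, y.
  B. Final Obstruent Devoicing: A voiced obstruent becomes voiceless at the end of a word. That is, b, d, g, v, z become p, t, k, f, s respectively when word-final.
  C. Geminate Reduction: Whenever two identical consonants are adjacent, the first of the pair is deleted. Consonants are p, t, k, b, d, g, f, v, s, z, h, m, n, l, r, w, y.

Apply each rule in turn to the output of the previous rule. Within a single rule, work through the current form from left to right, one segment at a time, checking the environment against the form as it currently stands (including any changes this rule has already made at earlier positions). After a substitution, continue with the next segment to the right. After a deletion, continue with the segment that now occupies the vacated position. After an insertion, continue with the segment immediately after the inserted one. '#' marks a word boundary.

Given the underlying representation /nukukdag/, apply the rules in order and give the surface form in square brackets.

[nkdak]

A Medial Vowel Deletion: [nukukdag] → [nkkdag]
B Final Obstruent Devoicing: [nkkdag] → [nkkdak]
C Geminate Reduction: [nkkdak] → [nkdak]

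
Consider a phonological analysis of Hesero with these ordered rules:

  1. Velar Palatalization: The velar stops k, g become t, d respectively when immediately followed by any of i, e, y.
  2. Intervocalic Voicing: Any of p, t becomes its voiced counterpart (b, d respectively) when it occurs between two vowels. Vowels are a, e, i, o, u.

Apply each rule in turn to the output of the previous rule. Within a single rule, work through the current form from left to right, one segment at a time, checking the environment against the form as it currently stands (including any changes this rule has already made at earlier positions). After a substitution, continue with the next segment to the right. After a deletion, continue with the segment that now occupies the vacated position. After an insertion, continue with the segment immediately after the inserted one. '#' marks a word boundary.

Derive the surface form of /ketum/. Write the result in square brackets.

[tedum]

1 Velar Palatalization: [ketum] → [tetum]
2 Intervocalic Voicing: [tetum] → [tedum]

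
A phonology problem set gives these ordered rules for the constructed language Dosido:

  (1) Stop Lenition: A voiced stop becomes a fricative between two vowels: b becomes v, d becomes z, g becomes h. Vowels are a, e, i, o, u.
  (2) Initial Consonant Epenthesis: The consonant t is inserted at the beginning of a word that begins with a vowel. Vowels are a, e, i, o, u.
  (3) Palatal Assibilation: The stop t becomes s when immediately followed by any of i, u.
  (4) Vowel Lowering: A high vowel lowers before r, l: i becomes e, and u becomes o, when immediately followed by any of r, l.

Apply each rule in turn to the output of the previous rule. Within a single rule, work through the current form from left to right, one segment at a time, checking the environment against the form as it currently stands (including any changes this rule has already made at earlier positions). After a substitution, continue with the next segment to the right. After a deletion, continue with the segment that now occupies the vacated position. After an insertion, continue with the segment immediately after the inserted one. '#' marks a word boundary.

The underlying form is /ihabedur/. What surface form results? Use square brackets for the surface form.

(1) Stop Lenition: [ihabedur] → [ihavezur]
(2) Initial Consonant Epenthesis: [ihavezur] → [tihavezur]
(3) Palatal Assibilation: [tihavezur] → [sihavezur]
(4) Vowel Lowering: [sihavezur] → [sihavezor]

[sihavezor]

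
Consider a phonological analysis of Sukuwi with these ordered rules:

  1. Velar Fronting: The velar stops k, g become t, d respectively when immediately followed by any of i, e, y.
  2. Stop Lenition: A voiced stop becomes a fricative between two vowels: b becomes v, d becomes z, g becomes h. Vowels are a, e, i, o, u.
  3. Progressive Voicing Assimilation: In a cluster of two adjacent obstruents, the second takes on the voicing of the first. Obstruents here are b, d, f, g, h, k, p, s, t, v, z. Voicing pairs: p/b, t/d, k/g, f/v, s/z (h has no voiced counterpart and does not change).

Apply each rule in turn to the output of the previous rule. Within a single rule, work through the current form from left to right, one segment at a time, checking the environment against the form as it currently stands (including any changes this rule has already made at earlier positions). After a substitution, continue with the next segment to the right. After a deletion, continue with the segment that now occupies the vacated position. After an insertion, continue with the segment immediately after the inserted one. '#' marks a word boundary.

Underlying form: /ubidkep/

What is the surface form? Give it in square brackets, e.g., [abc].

1 Velar Fronting: [ubidkep] → [ubidtep]
2 Stop Lenition: [ubidtep] → [uvidtep]
3 Progressive Voicing Assimilation: [uvidtep] → [uviddep]

[uviddep]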